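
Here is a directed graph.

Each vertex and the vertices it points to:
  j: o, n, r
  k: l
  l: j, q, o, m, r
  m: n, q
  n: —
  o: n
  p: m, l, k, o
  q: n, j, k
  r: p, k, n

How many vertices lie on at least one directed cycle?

7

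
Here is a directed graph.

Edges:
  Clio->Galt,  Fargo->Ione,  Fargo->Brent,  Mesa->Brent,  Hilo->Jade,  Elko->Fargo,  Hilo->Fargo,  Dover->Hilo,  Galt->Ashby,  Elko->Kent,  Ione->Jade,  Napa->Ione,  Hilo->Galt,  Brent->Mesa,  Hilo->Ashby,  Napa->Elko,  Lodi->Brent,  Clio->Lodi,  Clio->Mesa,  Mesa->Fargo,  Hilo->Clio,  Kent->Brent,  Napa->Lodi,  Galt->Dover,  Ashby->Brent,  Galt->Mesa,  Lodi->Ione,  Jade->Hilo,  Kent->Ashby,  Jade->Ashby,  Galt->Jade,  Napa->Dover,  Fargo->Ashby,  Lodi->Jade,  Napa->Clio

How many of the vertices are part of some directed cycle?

A vertex is on a directed cycle iff it belongs to a strongly connected component of size ≥ 2 (or has a self-loop).
The vertices on cycles are {Clio, Galt, Hilo, Ione, Jade, Lodi, Mesa, Ashby, Brent, Dover, Fargo} — 11 in total.

11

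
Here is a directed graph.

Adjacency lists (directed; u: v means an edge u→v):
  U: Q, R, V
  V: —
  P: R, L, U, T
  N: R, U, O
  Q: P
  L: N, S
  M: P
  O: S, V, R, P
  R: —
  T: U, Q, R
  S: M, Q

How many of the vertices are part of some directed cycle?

9

A vertex is on a directed cycle iff it belongs to a strongly connected component of size ≥ 2 (or has a self-loop).
The vertices on cycles are {L, M, N, O, P, Q, S, T, U} — 9 in total.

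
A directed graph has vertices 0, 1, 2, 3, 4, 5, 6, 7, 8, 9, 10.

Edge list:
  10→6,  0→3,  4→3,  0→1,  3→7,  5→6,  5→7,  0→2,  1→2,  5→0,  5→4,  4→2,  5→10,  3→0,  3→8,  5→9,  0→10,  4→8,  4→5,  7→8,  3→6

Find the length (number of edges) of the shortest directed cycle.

2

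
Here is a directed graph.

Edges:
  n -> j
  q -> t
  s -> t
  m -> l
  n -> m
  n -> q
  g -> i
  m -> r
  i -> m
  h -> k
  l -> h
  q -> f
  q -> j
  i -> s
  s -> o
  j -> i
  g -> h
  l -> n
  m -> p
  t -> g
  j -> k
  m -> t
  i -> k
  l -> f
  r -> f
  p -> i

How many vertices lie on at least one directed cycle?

10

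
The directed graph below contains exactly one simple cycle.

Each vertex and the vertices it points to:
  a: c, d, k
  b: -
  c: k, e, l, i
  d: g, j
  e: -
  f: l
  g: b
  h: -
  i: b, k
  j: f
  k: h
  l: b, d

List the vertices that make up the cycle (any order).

d, f, j, l

DFS with gray/black marking from d:
d gray
  g gray
    b gray
    b black
  g black
  j gray
    f gray
      l gray
        l→b: b black — skip
        l→d: d is gray → back edge
Back edge closes the cycle d → j → f → l → d; its vertices are {d, f, j, l}.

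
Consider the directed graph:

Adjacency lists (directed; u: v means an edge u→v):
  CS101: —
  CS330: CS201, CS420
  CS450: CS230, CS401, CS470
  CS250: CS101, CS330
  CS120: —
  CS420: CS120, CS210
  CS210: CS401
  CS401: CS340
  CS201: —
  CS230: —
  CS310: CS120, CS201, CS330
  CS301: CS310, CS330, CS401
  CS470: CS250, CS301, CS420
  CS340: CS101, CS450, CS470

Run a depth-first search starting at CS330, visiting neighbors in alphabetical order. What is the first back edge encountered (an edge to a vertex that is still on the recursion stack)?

CS450→CS401

DFS from CS330 (visiting neighbors in alphabetical order); mark gray on enter, black on exit:
CS330 gray
  CS201 gray
  CS201 black
  CS420 gray
    CS120 gray
    CS120 black
    CS210 gray
      CS401 gray
        CS340 gray
          CS101 gray
          CS101 black
          CS450 gray
            CS230 gray
            CS230 black
            CS450→CS401: CS401 is gray → back edge
First back edge: CS450 → CS401.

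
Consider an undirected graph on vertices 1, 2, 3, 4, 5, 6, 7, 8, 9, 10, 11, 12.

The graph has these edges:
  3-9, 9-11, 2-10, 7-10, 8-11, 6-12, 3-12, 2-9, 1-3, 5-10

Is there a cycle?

No

DFS, tracking each vertex's parent; an edge to a visited non-parent vertex closes a cycle.
Start from 12:
visit 12 (parent –)
  visit 3 (parent 12)
    visit 1 (parent 3)
      1–3: parent, skip
    3–12: parent, skip
    visit 9 (parent 3)
      9–3: parent, skip
      visit 2 (parent 9)
        2–9: parent, skip
        visit 10 (parent 2)
          visit 5 (parent 10)
            5–10: parent, skip
          10–2: parent, skip
          visit 7 (parent 10)
            7–10: parent, skip
      visit 11 (parent 9)
        visit 8 (parent 11)
          8–11: parent, skip
        11–9: parent, skip
  visit 6 (parent 12)
    6–12: parent, skip
visit 4 (parent –)
No non-parent visited neighbor found — the graph is a forest.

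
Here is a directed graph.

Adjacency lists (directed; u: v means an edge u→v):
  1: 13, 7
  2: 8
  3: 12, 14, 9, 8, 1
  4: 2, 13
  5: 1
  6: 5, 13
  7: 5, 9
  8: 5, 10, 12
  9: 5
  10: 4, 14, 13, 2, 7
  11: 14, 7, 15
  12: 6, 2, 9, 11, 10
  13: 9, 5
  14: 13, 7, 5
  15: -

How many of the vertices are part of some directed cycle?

10

A vertex is on a directed cycle iff it belongs to a strongly connected component of size ≥ 2 (or has a self-loop).
The vertices on cycles are {1, 2, 4, 5, 7, 8, 9, 10, 12, 13} — 10 in total.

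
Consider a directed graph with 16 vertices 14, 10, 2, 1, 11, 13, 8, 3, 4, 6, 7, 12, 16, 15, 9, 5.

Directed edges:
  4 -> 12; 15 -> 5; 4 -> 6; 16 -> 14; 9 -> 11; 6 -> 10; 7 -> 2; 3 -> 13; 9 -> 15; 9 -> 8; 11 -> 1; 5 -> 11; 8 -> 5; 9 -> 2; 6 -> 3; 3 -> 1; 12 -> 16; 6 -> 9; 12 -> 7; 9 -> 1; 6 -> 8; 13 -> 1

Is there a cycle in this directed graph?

No

DFS with white/gray/black marking, starting from 4:
4 gray
  12 gray
    16 gray
      14 gray
      14 black
    16 black
    7 gray
      2 gray
      2 black
    7 black
  12 black
  6 gray
    3 gray
      13 gray
        1 gray
        1 black
      13 black
      3→1: 1 black — skip
    3 black
    8 gray
      5 gray
        11 gray
          11→1: 1 black — skip
        11 black
      5 black
    8 black
    10 gray
    10 black
    9 gray
      9→11: 11 black — skip
      9→1: 1 black — skip
      9→8: 8 black — skip
      15 gray
        15→5: 5 black — skip
      15 black
      9→2: 2 black — skip
    9 black
  6 black
4 black
Every edge goes to a white or black vertex — no back edge, so the graph is acyclic.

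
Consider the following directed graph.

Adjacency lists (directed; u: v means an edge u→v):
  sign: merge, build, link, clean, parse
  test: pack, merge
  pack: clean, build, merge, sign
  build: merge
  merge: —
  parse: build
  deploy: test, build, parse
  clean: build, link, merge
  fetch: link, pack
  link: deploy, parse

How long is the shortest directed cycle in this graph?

5

For each vertex v, BFS finds the shortest path from v back to v.
The shortest such closed walk is link → deploy → test → pack → clean → link, length 5.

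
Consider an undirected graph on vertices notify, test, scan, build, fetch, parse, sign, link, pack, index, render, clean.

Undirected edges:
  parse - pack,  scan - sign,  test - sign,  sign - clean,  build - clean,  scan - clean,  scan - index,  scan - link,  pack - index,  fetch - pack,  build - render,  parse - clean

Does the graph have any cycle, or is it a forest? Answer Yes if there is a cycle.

Yes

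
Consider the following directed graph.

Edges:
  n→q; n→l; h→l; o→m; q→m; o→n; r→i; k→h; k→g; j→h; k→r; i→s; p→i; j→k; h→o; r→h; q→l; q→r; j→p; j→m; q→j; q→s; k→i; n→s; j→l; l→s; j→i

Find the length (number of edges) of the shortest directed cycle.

5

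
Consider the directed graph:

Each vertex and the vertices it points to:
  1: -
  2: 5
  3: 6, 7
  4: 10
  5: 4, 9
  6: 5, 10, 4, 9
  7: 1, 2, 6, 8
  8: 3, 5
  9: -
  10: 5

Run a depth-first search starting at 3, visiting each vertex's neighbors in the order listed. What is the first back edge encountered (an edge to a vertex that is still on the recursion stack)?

DFS from 3 (visiting each vertex's neighbors in the order listed); mark gray on enter, black on exit:
3 gray
  6 gray
    5 gray
      4 gray
        10 gray
          10→5: 5 is gray → back edge
First back edge: 10 → 5.

10->5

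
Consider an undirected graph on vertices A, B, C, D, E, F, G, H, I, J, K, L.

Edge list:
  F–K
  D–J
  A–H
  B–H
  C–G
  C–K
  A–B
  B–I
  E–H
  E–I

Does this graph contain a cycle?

DFS, tracking each vertex's parent; an edge to a visited non-parent vertex closes a cycle.
Start from G:
visit G (parent –)
  visit C (parent G)
    visit K (parent C)
      visit F (parent K)
        F–K: parent, skip
      K–C: parent, skip
    C–G: parent, skip
visit A (parent –)
  visit H (parent A)
    H–A: parent, skip
    visit B (parent H)
      visit I (parent B)
        visit E (parent I)
          E–H: H visited and ≠ parent → cycle
Cycle: H – B – I – E – H.

Yes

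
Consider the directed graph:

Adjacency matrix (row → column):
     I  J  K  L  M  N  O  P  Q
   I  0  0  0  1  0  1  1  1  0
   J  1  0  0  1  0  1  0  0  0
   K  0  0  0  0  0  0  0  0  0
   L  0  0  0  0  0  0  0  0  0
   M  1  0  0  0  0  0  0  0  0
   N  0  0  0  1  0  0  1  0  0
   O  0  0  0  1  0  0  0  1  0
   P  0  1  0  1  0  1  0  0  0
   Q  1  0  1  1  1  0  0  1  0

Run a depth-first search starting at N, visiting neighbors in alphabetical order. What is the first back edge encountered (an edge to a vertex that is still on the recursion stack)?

DFS from N (visiting neighbors in alphabetical order); mark gray on enter, black on exit:
N gray
  L gray
  L black
  O gray
    O→L: L black — skip
    P gray
      J gray
        I gray
          I→L: L black — skip
          I→N: N is gray → back edge
First back edge: I → N.

I→N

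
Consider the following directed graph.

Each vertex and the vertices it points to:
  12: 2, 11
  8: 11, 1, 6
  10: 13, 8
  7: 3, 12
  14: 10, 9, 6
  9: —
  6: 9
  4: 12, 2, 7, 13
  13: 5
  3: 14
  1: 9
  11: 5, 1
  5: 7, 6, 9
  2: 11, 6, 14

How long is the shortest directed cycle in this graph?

4

For each vertex v, BFS finds the shortest path from v back to v.
The shortest such closed walk is 12 → 11 → 5 → 7 → 12, length 4.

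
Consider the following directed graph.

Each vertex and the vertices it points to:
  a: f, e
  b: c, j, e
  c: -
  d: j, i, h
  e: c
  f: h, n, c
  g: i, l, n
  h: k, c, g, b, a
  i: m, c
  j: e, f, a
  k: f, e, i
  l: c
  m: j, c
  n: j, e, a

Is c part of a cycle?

No

c lies on a cycle iff there is a path from c back to itself.
Exploring from c, it never reaches itself; equivalently, its strongly connected component is a singleton.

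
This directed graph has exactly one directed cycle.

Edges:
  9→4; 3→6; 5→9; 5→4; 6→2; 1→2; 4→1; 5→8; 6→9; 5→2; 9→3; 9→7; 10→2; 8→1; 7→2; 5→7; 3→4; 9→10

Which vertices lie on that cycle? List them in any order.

3, 6, 9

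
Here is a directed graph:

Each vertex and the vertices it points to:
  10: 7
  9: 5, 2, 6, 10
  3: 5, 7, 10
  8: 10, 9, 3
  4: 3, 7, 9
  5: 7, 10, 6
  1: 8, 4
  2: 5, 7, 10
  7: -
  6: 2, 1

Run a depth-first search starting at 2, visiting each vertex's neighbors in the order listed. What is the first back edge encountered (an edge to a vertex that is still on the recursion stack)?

6->2

DFS from 2 (visiting each vertex's neighbors in the order listed); mark gray on enter, black on exit:
2 gray
  5 gray
    7 gray
    7 black
    10 gray
      10→7: 7 black — skip
    10 black
    6 gray
      6→2: 2 is gray → back edge
First back edge: 6 → 2.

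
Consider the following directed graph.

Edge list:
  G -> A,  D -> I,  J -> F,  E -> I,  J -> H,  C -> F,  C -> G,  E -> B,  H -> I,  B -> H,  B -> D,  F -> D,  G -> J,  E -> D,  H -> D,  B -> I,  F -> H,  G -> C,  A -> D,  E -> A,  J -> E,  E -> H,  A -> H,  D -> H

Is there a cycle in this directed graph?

Yes

DFS with white/gray/black marking, starting from B:
B gray
  D gray
    I gray
    I black
    H gray
      H→D: D is gray → back edge
Back edge found, so a cycle exists: D → H → D.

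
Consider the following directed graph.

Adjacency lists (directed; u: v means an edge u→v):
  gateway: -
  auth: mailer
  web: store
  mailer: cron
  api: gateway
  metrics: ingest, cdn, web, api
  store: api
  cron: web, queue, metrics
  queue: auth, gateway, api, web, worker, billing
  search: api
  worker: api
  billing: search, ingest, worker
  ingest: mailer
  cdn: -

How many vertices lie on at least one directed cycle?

7

A vertex is on a directed cycle iff it belongs to a strongly connected component of size ≥ 2 (or has a self-loop).
The vertices on cycles are {auth, cron, queue, ingest, mailer, billing, metrics} — 7 in total.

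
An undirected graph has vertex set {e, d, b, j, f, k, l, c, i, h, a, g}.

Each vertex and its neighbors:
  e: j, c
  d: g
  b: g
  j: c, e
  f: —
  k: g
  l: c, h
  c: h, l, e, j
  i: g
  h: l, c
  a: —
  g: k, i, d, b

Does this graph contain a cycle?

Yes

DFS, tracking each vertex's parent; an edge to a visited non-parent vertex closes a cycle.
Start from g:
visit g (parent –)
  visit k (parent g)
    k–g: parent, skip
  visit i (parent g)
    i–g: parent, skip
  visit d (parent g)
    d–g: parent, skip
  visit b (parent g)
    b–g: parent, skip
visit e (parent –)
  visit j (parent e)
    visit c (parent j)
      visit h (parent c)
        visit l (parent h)
          l–c: c visited and ≠ parent → cycle
Cycle: c – h – l – c.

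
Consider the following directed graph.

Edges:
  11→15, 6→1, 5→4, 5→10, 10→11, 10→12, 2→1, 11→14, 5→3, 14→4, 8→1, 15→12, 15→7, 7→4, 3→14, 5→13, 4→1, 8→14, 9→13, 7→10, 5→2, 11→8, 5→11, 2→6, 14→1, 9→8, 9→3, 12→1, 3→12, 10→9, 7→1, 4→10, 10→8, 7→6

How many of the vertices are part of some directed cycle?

A vertex is on a directed cycle iff it belongs to a strongly connected component of size ≥ 2 (or has a self-loop).
The vertices on cycles are {3, 4, 7, 8, 9, 10, 11, 14, 15} — 9 in total.

9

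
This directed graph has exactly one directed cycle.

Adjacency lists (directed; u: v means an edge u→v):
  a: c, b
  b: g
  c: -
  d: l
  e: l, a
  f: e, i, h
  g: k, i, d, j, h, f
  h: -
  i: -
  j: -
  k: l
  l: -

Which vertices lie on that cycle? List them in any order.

a, b, e, f, g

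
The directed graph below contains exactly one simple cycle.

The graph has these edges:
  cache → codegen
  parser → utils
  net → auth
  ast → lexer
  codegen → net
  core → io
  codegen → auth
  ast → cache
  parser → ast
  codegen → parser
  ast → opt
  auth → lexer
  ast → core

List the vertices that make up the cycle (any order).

ast, cache, parser, codegen

DFS with gray/black marking from ast:
ast gray
  cache gray
    codegen gray
      auth gray
        lexer gray
        lexer black
      auth black
      parser gray
        parser→ast: ast is gray → back edge
Back edge closes the cycle ast → cache → codegen → parser → ast; its vertices are {ast, cache, parser, codegen}.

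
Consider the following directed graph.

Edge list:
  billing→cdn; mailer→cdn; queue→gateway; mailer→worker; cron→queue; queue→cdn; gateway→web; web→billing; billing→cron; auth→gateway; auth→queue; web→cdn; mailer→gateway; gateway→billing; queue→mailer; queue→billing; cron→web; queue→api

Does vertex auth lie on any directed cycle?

auth lies on a cycle iff there is a path from auth back to itself.
Exploring from auth, it never reaches itself; equivalently, its strongly connected component is a singleton.

No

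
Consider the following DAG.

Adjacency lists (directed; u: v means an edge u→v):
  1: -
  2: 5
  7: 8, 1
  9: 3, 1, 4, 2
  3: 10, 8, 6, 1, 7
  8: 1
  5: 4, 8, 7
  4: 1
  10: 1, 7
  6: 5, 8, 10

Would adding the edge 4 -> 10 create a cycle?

Adding 4→10 creates a cycle iff 10 can already reach 4.
Explore from 10: no path reaches 4. The graph stays acyclic.

No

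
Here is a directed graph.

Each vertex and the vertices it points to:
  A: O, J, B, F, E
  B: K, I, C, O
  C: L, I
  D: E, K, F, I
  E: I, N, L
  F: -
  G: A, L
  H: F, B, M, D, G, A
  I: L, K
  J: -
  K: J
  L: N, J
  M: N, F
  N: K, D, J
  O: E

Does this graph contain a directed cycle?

Yes

DFS with white/gray/black marking, starting from E:
E gray
  I gray
    L gray
      N gray
        K gray
          J gray
          J black
        K black
        D gray
          D→E: E is gray → back edge
Back edge found, so a cycle exists: E → I → L → N → D → E.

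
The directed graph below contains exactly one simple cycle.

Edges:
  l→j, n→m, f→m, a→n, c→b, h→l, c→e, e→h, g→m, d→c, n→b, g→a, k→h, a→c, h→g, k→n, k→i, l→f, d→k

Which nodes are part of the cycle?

a, c, e, g, h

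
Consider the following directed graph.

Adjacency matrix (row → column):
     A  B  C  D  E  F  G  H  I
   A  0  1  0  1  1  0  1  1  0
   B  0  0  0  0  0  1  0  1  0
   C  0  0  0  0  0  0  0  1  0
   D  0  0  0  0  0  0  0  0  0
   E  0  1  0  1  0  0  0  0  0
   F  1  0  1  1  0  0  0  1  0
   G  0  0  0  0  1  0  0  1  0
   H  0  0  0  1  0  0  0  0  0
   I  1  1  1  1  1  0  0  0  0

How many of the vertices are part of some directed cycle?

A vertex is on a directed cycle iff it belongs to a strongly connected component of size ≥ 2 (or has a self-loop).
The vertices on cycles are {A, B, E, F, G} — 5 in total.

5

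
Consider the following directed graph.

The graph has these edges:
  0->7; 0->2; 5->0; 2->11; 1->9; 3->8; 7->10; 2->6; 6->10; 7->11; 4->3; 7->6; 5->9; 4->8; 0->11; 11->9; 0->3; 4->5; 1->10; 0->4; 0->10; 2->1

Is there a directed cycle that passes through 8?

No

8 lies on a cycle iff there is a path from 8 back to itself.
Exploring from 8, it never reaches itself; equivalently, its strongly connected component is a singleton.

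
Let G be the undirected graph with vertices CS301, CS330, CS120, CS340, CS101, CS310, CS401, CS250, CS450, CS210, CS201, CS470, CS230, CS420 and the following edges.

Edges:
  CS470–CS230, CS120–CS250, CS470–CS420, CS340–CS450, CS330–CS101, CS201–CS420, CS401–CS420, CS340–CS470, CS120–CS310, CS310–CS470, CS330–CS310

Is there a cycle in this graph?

DFS, tracking each vertex's parent; an edge to a visited non-parent vertex closes a cycle.
Start from CS401:
visit CS401 (parent –)
  visit CS420 (parent CS401)
    visit CS470 (parent CS420)
      visit CS310 (parent CS470)
        visit CS330 (parent CS310)
          CS330–CS310: parent, skip
          visit CS101 (parent CS330)
            CS101–CS330: parent, skip
        CS310–CS470: parent, skip
        visit CS120 (parent CS310)
          visit CS250 (parent CS120)
            CS250–CS120: parent, skip
          CS120–CS310: parent, skip
      CS470–CS420: parent, skip
      visit CS340 (parent CS470)
        CS340–CS470: parent, skip
        visit CS450 (parent CS340)
          CS450–CS340: parent, skip
      visit CS230 (parent CS470)
        CS230–CS470: parent, skip
    visit CS201 (parent CS420)
      CS201–CS420: parent, skip
    CS420–CS401: parent, skip
visit CS301 (parent –)
visit CS210 (parent –)
No non-parent visited neighbor found — the graph is a forest.

No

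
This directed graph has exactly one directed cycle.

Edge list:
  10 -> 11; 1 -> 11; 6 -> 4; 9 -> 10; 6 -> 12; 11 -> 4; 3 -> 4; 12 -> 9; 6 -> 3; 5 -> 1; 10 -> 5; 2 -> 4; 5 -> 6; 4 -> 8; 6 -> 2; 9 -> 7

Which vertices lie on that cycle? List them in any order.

DFS with gray/black marking from 9:
9 gray
  7 gray
  7 black
  10 gray
    5 gray
      6 gray
        2 gray
          4 gray
            8 gray
            8 black
          4 black
        2 black
        3 gray
          3→4: 4 black — skip
        3 black
        6→4: 4 black — skip
        12 gray
          12→9: 9 is gray → back edge
Back edge closes the cycle 9 → 10 → 5 → 6 → 12 → 9; its vertices are {5, 6, 9, 10, 12}.

5, 6, 9, 10, 12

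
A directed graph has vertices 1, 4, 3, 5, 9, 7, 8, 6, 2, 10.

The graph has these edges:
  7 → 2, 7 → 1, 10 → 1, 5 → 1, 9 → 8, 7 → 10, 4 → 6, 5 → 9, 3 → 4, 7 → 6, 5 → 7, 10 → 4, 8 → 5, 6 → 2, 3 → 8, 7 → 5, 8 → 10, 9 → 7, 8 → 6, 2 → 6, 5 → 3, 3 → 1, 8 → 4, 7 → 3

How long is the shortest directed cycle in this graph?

For each vertex v, BFS finds the shortest path from v back to v.
The shortest such closed walk is 5 → 7 → 5, length 2.

2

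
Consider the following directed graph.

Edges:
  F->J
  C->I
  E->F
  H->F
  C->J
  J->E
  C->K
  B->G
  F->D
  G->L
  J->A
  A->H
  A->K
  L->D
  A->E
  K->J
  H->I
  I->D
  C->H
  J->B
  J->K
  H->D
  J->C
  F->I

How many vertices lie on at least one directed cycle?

7

A vertex is on a directed cycle iff it belongs to a strongly connected component of size ≥ 2 (or has a self-loop).
The vertices on cycles are {A, C, E, F, H, J, K} — 7 in total.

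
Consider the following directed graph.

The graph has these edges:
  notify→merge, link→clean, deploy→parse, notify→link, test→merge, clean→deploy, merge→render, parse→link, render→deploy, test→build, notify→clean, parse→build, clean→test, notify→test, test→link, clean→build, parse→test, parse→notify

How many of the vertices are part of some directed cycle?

A vertex is on a directed cycle iff it belongs to a strongly connected component of size ≥ 2 (or has a self-loop).
The vertices on cycles are {link, test, clean, merge, parse, deploy, notify, render} — 8 in total.

8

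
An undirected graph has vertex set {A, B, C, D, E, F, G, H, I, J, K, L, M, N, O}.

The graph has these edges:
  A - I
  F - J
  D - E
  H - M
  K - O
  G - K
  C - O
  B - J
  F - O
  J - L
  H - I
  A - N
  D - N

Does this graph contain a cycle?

DFS, tracking each vertex's parent; an edge to a visited non-parent vertex closes a cycle.
Start from C:
visit C (parent –)
  visit O (parent C)
    visit F (parent O)
      F–O: parent, skip
      visit J (parent F)
        visit L (parent J)
          L–J: parent, skip
        visit B (parent J)
          B–J: parent, skip
        J–F: parent, skip
    visit K (parent O)
      K–O: parent, skip
      visit G (parent K)
        G–K: parent, skip
    O–C: parent, skip
visit A (parent –)
  visit N (parent A)
    visit D (parent N)
      visit E (parent D)
        E–D: parent, skip
      D–N: parent, skip
    N–A: parent, skip
  visit I (parent A)
    visit H (parent I)
      visit M (parent H)
        M–H: parent, skip
      H–I: parent, skip
    I–A: parent, skip
No non-parent visited neighbor found — the graph is a forest.

No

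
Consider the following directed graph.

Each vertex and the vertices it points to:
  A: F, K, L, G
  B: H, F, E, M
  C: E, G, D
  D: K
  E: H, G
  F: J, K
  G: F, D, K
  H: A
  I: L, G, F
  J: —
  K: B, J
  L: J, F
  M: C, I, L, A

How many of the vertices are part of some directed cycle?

12

A vertex is on a directed cycle iff it belongs to a strongly connected component of size ≥ 2 (or has a self-loop).
The vertices on cycles are {A, B, C, D, E, F, G, H, I, K, L, M} — 12 in total.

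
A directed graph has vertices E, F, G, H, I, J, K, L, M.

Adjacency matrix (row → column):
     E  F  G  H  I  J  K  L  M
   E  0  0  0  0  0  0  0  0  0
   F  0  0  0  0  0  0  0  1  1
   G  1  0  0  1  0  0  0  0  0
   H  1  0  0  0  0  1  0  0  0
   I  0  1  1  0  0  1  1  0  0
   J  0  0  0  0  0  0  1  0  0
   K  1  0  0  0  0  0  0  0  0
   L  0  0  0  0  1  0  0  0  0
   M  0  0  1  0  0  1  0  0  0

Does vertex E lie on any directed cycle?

No

E lies on a cycle iff there is a path from E back to itself.
Exploring from E, it never reaches itself; equivalently, its strongly connected component is a singleton.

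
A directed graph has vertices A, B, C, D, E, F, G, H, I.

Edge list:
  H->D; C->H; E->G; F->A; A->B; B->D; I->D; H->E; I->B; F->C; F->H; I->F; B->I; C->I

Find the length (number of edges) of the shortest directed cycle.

2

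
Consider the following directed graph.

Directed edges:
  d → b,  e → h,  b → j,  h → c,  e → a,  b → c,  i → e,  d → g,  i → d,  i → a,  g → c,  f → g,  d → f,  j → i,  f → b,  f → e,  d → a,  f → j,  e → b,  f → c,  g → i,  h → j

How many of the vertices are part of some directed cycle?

8

A vertex is on a directed cycle iff it belongs to a strongly connected component of size ≥ 2 (or has a self-loop).
The vertices on cycles are {b, d, e, f, g, h, i, j} — 8 in total.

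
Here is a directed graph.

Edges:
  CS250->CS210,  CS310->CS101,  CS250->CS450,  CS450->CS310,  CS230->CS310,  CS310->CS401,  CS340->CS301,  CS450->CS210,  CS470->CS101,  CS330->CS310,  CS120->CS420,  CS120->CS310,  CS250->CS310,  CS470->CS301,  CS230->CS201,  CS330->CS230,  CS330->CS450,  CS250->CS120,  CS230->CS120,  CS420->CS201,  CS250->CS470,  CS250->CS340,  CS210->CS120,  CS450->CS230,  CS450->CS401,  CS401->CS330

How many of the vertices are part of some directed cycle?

7

A vertex is on a directed cycle iff it belongs to a strongly connected component of size ≥ 2 (or has a self-loop).
The vertices on cycles are {CS120, CS210, CS230, CS310, CS330, CS401, CS450} — 7 in total.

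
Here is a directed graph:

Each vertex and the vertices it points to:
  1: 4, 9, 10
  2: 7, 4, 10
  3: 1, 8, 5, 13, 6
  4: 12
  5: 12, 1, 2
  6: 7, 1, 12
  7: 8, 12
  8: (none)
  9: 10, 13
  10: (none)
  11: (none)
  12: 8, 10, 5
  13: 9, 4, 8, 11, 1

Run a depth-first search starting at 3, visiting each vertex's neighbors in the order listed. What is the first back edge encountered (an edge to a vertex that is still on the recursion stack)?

5->12

DFS from 3 (visiting each vertex's neighbors in the order listed); mark gray on enter, black on exit:
3 gray
  1 gray
    4 gray
      12 gray
        8 gray
        8 black
        10 gray
        10 black
        5 gray
          5→12: 12 is gray → back edge
First back edge: 5 → 12.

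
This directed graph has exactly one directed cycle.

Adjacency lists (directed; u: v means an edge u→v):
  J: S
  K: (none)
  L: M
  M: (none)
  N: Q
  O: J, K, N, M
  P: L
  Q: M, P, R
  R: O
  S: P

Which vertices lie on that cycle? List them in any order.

N, O, Q, R

DFS with gray/black marking from O:
O gray
  J gray
    S gray
      P gray
        L gray
          M gray
          M black
        L black
      P black
    S black
  J black
  K gray
  K black
  N gray
    Q gray
      Q→M: M black — skip
      Q→P: P black — skip
      R gray
        R→O: O is gray → back edge
Back edge closes the cycle O → N → Q → R → O; its vertices are {N, O, Q, R}.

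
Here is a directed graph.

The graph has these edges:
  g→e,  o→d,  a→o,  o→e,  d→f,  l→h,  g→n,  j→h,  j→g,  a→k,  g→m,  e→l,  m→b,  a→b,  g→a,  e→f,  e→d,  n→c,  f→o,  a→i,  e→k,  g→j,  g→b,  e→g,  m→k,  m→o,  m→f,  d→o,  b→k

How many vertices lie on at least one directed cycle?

8

A vertex is on a directed cycle iff it belongs to a strongly connected component of size ≥ 2 (or has a self-loop).
The vertices on cycles are {a, d, e, f, g, j, m, o} — 8 in total.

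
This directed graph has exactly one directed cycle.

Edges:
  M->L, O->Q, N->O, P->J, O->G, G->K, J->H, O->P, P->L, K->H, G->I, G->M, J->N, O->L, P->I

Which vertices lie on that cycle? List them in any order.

DFS with gray/black marking from N:
N gray
  O gray
    G gray
      K gray
        H gray
        H black
      K black
      I gray
      I black
      M gray
        L gray
        L black
      M black
    G black
    P gray
      P→I: I black — skip
      J gray
        J→H: H black — skip
        J→N: N is gray → back edge
Back edge closes the cycle N → O → P → J → N; its vertices are {J, N, O, P}.

J, N, O, P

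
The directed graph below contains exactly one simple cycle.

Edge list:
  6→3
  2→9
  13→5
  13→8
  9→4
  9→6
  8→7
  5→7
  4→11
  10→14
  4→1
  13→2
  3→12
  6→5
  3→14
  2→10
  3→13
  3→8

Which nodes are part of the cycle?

2, 3, 6, 9, 13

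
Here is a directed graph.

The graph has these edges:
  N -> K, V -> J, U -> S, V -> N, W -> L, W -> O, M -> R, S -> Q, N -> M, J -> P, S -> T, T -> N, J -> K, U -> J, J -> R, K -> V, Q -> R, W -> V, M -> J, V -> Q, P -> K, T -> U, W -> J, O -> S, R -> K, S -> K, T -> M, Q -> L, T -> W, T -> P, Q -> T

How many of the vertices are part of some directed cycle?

A vertex is on a directed cycle iff it belongs to a strongly connected component of size ≥ 2 (or has a self-loop).
The vertices on cycles are {J, K, M, N, O, P, Q, R, S, T, U, V, W} — 13 in total.

13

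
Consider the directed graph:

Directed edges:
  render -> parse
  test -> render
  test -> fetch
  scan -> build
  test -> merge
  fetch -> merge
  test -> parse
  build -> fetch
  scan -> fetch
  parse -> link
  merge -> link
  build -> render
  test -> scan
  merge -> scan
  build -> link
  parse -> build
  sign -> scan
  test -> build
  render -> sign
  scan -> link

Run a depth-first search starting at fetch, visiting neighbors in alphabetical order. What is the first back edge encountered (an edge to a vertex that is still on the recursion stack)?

build->fetch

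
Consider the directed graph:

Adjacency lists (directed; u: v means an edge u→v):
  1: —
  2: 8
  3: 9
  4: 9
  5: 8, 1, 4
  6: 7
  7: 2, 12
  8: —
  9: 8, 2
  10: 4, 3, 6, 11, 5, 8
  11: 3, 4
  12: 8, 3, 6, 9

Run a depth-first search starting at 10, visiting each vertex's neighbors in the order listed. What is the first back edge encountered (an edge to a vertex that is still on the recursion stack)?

DFS from 10 (visiting each vertex's neighbors in the order listed); mark gray on enter, black on exit:
10 gray
  4 gray
    9 gray
      8 gray
      8 black
      2 gray
        2→8: 8 black — skip
      2 black
    9 black
  4 black
  3 gray
    3→9: 9 black — skip
  3 black
  6 gray
    7 gray
      7→2: 2 black — skip
      12 gray
        12→8: 8 black — skip
        12→3: 3 black — skip
        12→6: 6 is gray → back edge
First back edge: 12 → 6.

12->6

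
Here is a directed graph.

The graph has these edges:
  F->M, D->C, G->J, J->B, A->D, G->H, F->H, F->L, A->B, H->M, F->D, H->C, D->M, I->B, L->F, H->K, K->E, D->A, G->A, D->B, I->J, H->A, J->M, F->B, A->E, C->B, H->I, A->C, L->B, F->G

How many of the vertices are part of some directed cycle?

4

A vertex is on a directed cycle iff it belongs to a strongly connected component of size ≥ 2 (or has a self-loop).
The vertices on cycles are {A, D, F, L} — 4 in total.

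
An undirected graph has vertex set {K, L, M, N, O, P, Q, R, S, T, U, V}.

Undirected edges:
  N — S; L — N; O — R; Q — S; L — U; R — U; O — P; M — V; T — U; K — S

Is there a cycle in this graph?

No

DFS, tracking each vertex's parent; an edge to a visited non-parent vertex closes a cycle.
Start from T:
visit T (parent –)
  visit U (parent T)
    visit R (parent U)
      visit O (parent R)
        visit P (parent O)
          P–O: parent, skip
        O–R: parent, skip
      R–U: parent, skip
    U–T: parent, skip
    visit L (parent U)
      L–U: parent, skip
      visit N (parent L)
        visit S (parent N)
          visit Q (parent S)
            Q–S: parent, skip
          visit K (parent S)
            K–S: parent, skip
          S–N: parent, skip
        N–L: parent, skip
visit M (parent –)
  visit V (parent M)
    V–M: parent, skip
No non-parent visited neighbor found — the graph is a forest.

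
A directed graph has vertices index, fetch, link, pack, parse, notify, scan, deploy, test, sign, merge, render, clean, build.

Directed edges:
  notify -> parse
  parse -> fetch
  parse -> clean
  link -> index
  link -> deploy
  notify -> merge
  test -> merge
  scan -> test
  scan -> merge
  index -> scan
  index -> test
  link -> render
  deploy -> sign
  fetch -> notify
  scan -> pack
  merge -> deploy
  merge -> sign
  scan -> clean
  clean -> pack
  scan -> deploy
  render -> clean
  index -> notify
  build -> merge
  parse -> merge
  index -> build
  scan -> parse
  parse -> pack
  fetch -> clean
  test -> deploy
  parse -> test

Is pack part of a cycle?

pack lies on a cycle iff there is a path from pack back to itself.
Exploring from pack, it never reaches itself; equivalently, its strongly connected component is a singleton.

No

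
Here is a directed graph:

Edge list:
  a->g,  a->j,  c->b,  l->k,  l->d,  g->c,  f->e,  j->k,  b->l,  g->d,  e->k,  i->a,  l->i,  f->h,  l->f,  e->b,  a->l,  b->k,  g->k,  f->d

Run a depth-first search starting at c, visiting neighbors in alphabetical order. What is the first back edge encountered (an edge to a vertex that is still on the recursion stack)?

DFS from c (visiting neighbors in alphabetical order); mark gray on enter, black on exit:
c gray
  b gray
    k gray
    k black
    l gray
      d gray
      d black
      f gray
        f→d: d black — skip
        e gray
          e→b: b is gray → back edge
First back edge: e → b.

e->b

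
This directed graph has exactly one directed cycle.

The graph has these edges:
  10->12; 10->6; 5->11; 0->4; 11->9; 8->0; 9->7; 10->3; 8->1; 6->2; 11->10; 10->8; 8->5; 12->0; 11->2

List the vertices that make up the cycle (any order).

5, 8, 10, 11

DFS with gray/black marking from 11:
11 gray
  10 gray
    6 gray
      2 gray
      2 black
    6 black
    12 gray
      0 gray
        4 gray
        4 black
      0 black
    12 black
    8 gray
      8→0: 0 black — skip
      5 gray
        5→11: 11 is gray → back edge
Back edge closes the cycle 11 → 10 → 8 → 5 → 11; its vertices are {5, 8, 10, 11}.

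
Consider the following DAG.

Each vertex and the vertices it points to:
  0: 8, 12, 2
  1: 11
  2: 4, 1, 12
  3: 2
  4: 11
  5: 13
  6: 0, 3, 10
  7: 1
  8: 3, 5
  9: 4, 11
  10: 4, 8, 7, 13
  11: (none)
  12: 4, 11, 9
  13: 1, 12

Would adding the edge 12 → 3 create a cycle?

Yes

Adding 12→3 creates a cycle iff 3 can already reach 12.
Path from 3: 3 → 2 → 12.
So 3 → … → 12 → 3 is a cycle.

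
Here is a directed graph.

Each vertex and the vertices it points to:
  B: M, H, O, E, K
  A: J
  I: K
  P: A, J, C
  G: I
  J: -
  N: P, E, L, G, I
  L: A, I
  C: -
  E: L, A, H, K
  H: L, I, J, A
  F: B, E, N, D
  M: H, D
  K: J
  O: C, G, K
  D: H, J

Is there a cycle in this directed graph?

DFS with white/gray/black marking, starting from F:
F gray
  B gray
    M gray
      H gray
        L gray
          A gray
            J gray
            J black
          A black
          I gray
            K gray
              K→J: J black — skip
            K black
          I black
        L black
        H→I: I black — skip
        H→J: J black — skip
        H→A: A black — skip
      H black
      D gray
        D→H: H black — skip
        D→J: J black — skip
      D black
    M black
    B→H: H black — skip
    O gray
      C gray
      C black
      G gray
        G→I: I black — skip
      G black
      O→K: K black — skip
    O black
    E gray
      E→L: L black — skip
      E→A: A black — skip
      E→H: H black — skip
      E→K: K black — skip
    E black
    B→K: K black — skip
  B black
  F→E: E black — skip
  N gray
    P gray
      P→A: A black — skip
      P→J: J black — skip
      P→C: C black — skip
    P black
    N→E: E black — skip
    N→L: L black — skip
    N→G: G black — skip
    N→I: I black — skip
  N black
  F→D: D black — skip
F black
Every edge goes to a white or black vertex — no back edge, so the graph is acyclic.

No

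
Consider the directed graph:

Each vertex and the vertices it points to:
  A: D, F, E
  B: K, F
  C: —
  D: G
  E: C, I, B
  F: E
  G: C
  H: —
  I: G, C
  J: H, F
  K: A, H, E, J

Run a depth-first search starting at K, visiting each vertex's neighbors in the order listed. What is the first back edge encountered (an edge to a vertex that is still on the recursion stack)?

B→K

DFS from K (visiting each vertex's neighbors in the order listed); mark gray on enter, black on exit:
K gray
  A gray
    D gray
      G gray
        C gray
        C black
      G black
    D black
    F gray
      E gray
        E→C: C black — skip
        I gray
          I→G: G black — skip
          I→C: C black — skip
        I black
        B gray
          B→K: K is gray → back edge
First back edge: B → K.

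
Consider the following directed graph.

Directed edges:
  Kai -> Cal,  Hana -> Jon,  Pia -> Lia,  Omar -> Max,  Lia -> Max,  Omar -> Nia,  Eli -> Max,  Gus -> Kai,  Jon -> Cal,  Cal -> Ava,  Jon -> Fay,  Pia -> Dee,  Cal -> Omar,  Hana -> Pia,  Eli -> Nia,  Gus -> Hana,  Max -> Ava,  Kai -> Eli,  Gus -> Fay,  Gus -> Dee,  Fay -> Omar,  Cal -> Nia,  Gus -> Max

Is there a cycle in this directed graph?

No

DFS with white/gray/black marking, starting from Fay:
Fay gray
  Omar gray
    Nia gray
    Nia black
    Max gray
      Ava gray
      Ava black
    Max black
  Omar black
Fay black
Cal gray
  Cal→Omar: Omar black — skip
  Cal→Ava: Ava black — skip
  Cal→Nia: Nia black — skip
Cal black
Gus gray
  Gus→Max: Max black — skip
  Kai gray
    Kai→Cal: Cal black — skip
    Eli gray
      Eli→Max: Max black — skip
      Eli→Nia: Nia black — skip
    Eli black
  Kai black
  Gus→Fay: Fay black — skip
  Hana gray
    Pia gray
      Lia gray
        Lia→Max: Max black — skip
      Lia black
      Dee gray
      Dee black
    Pia black
    Jon gray
      Jon→Cal: Cal black — skip
      Jon→Fay: Fay black — skip
    Jon black
  Hana black
  Gus→Dee: Dee black — skip
Gus black
Every edge goes to a white or black vertex — no back edge, so the graph is acyclic.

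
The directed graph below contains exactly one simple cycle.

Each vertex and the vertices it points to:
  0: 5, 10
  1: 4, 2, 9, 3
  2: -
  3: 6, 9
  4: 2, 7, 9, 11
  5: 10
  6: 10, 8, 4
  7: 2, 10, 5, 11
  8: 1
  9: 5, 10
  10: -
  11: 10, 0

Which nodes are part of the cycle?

DFS with gray/black marking from 8:
8 gray
  1 gray
    4 gray
      2 gray
      2 black
      7 gray
        7→2: 2 black — skip
        10 gray
        10 black
        5 gray
          5→10: 10 black — skip
        5 black
        11 gray
          11→10: 10 black — skip
          0 gray
            0→5: 5 black — skip
            0→10: 10 black — skip
          0 black
        11 black
      7 black
      9 gray
        9→5: 5 black — skip
        9→10: 10 black — skip
      9 black
      4→11: 11 black — skip
    4 black
    1→2: 2 black — skip
    1→9: 9 black — skip
    3 gray
      6 gray
        6→10: 10 black — skip
        6→8: 8 is gray → back edge
Back edge closes the cycle 8 → 1 → 3 → 6 → 8; its vertices are {1, 3, 6, 8}.

1, 3, 6, 8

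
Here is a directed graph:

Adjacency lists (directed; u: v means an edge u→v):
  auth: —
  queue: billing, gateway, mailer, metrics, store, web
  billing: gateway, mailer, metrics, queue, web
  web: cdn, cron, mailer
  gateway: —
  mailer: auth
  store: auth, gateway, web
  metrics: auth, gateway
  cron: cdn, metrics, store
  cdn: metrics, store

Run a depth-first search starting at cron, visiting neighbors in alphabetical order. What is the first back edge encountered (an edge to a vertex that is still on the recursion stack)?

DFS from cron (visiting neighbors in alphabetical order); mark gray on enter, black on exit:
cron gray
  cdn gray
    metrics gray
      auth gray
      auth black
      gateway gray
      gateway black
    metrics black
    store gray
      store→auth: auth black — skip
      store→gateway: gateway black — skip
      web gray
        web→cdn: cdn is gray → back edge
First back edge: web → cdn.

web->cdn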